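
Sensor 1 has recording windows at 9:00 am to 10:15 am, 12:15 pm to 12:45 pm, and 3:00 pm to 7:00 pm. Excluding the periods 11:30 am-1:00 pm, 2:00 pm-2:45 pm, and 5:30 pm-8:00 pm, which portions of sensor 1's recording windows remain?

9:00 am–10:15 am is untouched.
12:15 pm–12:45 pm lies entirely inside B → drops out.
3:00 pm–7:00 pm with B removed leaves 3:00 pm–5:30 pm.

9:00 am–10:15 am, 3:00 pm–5:30 pm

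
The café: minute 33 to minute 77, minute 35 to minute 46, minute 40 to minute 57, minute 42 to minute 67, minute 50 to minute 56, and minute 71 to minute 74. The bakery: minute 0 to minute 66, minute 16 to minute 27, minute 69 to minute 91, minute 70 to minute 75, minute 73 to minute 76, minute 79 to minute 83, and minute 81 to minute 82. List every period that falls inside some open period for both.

minute 33 to minute 66, minute 69 to minute 77

A, merged: minute 33 to minute 77.
B, merged: minute 0 to minute 66, minute 69 to minute 91.
minute 33 to minute 77 ∩ B → minute 33 to minute 66, minute 69 to minute 77.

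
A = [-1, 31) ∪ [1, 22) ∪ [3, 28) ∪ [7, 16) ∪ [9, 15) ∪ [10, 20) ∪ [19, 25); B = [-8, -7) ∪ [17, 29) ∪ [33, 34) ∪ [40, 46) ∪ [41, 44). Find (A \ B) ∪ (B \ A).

First set merges to [-1, 31).
Second set merges to [-8, -7), [17, 29), [33, 34), [40, 46).
A \ B = [-1, 17), [29, 31).
B \ A = [-8, -7), [33, 34), [40, 46).
Union of the two gives the symmetric difference.

[-8, -7) ∪ [-1, 17) ∪ [29, 31) ∪ [33, 34) ∪ [40, 46)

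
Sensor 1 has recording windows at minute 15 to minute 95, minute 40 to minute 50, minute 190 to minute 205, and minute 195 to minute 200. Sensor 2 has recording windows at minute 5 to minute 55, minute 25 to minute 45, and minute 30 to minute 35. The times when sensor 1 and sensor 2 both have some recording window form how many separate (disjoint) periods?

Merge the first list: minute 15 to minute 95, minute 190 to minute 205.
Merge the second list: minute 5 to minute 55.
A ∩ B = minute 15 to minute 55.
That is 1 disjoint piece.

1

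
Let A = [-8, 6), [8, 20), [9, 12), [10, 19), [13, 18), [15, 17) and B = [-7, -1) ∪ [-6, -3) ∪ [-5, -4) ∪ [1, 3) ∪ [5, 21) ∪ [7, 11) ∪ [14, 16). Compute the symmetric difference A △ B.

First set merges to [-8, 6), [8, 20).
Second set merges to [-7, -1), [1, 3), [5, 21).
A \ B = [-8, -7), [-1, 1), [3, 5).
B \ A = [6, 8), [20, 21).
Union of the two gives the symmetric difference.

[-8, -7) ∪ [-1, 1) ∪ [3, 5) ∪ [6, 8) ∪ [20, 21)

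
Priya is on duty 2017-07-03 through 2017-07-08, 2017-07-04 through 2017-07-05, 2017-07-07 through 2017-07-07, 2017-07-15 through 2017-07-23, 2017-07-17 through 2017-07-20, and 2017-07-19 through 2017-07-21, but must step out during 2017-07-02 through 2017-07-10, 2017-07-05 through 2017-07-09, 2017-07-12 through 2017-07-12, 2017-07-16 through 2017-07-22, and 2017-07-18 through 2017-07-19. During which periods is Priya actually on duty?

2017-07-15 through 2017-07-15, 2017-07-23 through 2017-07-23

Merge the first list: 2017-07-03 through 2017-07-08, 2017-07-15 through 2017-07-23.
Merge the second list: 2017-07-02 through 2017-07-10, 2017-07-12 through 2017-07-12, 2017-07-16 through 2017-07-22.
2017-07-03 through 2017-07-08: fully covered by B → removed.
2017-07-15 through 2017-07-23 minus B → 2017-07-15 through 2017-07-15, 2017-07-23 through 2017-07-23.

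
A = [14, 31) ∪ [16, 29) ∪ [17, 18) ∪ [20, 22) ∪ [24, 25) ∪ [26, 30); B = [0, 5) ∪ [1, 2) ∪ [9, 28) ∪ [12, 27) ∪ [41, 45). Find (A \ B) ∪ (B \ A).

[0, 5) ∪ [9, 14) ∪ [28, 31) ∪ [41, 45)

First set merges to [14, 31).
Second set merges to [0, 5), [9, 28), [41, 45).
Only in the first: [28, 31).
Only in the second: [0, 5), [9, 14), [41, 45).
Together these are the periods covered by exactly one.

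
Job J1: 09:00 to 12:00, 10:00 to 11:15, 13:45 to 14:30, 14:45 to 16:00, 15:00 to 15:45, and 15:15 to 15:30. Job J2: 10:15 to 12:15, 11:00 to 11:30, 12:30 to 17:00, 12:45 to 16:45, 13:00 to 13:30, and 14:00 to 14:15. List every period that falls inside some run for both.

First set merges to 09:00–12:00, 13:45–14:30, 14:45–16:00.
Second set merges to 10:15–12:15, 12:30–17:00.
09:00–12:00 ∩ B → 10:15–12:00.
13:45–14:30 ∩ B → 13:45–14:30.
14:45–16:00 ∩ B → 14:45–16:00.

10:15–12:00, 13:45–14:30, 14:45–16:00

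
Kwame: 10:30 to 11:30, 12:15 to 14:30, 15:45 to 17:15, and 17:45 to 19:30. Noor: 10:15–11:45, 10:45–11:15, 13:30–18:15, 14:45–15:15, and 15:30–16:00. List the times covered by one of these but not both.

Second set merges to 10:15-11:45, 13:30-18:15.
A \ B = 12:15-13:30, 18:15-19:30.
B \ A = 10:15-10:30, 11:30-11:45, 14:30-15:45, 17:15-17:45.
Union of the two gives the symmetric difference.

10:15-10:30, 11:30-11:45, 12:15-13:30, 14:30-15:45, 17:15-17:45, 18:15-19:30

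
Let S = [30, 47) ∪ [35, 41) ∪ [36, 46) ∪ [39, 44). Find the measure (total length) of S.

17

Merged: [30, 47).
Length: 17.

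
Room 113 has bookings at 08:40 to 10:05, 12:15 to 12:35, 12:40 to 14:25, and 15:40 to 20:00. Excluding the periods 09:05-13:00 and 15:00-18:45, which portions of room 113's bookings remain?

08:40–10:05 with B removed leaves 08:40–09:05.
12:15–12:35 lies entirely inside B → drops out.
12:40–14:25 with B removed leaves 13:00–14:25.
15:40–20:00 with B removed leaves 18:45–20:00.

08:40–09:05, 13:00–14:25, 18:45–20:00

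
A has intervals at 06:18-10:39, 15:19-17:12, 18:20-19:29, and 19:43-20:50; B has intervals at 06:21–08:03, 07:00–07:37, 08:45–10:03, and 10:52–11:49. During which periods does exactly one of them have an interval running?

B, merged: 06:21–08:03, 08:45–10:03, 10:52–11:49.
Only in the first: 06:18–06:21, 08:03–08:45, 10:03–10:39, 15:19–17:12, 18:20–19:29, 19:43–20:50.
Only in the second: 10:52–11:49.
Together these are the periods covered by exactly one.

06:18–06:21, 08:03–08:45, 10:03–10:39, 10:52–11:49, 15:19–17:12, 18:20–19:29, 19:43–20:50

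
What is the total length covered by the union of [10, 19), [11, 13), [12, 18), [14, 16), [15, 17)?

9

Merged: [10, 19).
Length: 9.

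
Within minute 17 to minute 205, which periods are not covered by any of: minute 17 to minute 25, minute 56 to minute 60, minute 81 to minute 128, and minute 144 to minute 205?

The merged coverage is minute 17 to minute 25, minute 56 to minute 60, minute 81 to minute 128, minute 144 to minute 205.
Gaps within minute 17 to minute 205: minute 25 to minute 56, minute 60 to minute 81, minute 128 to minute 144.

minute 25 to minute 56, minute 60 to minute 81, minute 128 to minute 144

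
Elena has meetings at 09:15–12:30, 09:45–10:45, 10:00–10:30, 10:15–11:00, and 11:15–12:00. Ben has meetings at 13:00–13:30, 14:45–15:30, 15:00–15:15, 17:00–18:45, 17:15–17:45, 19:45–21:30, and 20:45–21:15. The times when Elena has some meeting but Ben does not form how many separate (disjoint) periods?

1

Merge the first list: 09:15-12:30.
Merge the second list: 13:00-13:30, 14:45-15:30, 17:00-18:45, 19:45-21:30.
A \ B = 09:15-12:30.
That is 1 disjoint piece.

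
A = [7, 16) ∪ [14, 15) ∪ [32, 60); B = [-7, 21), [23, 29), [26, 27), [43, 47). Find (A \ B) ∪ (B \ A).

First set merges to [7, 16), [32, 60).
Second set merges to [-7, 21), [23, 29), [43, 47).
Only in the first: [32, 43), [47, 60).
Only in the second: [-7, 7), [16, 21), [23, 29).
Together these are the periods covered by exactly one.

[-7, 7) ∪ [16, 21) ∪ [23, 29) ∪ [32, 43) ∪ [47, 60)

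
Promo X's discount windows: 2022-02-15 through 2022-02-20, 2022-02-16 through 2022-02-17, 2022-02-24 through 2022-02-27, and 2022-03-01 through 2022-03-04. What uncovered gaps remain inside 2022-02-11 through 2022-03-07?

Covered (merged): 2022-02-15 through 2022-02-20, 2022-02-24 through 2022-02-27, 2022-03-01 through 2022-03-04.
Complement within 2022-02-11 through 2022-03-07: 2022-02-11 through 2022-02-14, 2022-02-21 through 2022-02-23, 2022-02-28 through 2022-02-28, 2022-03-05 through 2022-03-07.

2022-02-11 through 2022-02-14, 2022-02-21 through 2022-02-23, 2022-02-28 through 2022-02-28, 2022-03-05 through 2022-03-07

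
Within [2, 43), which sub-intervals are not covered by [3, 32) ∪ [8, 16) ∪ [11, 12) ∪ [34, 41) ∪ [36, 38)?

After merging, the occupied span is [3, 32), [34, 41).
Gaps within [2, 43): [2, 3), [32, 34), [41, 43).

[2, 3) ∪ [32, 34) ∪ [41, 43)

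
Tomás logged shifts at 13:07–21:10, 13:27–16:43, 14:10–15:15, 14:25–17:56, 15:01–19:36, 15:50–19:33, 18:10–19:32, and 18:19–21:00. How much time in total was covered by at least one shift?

8 h 3 min

Merged: 13:07–21:10.
Length: 8 h 3 min.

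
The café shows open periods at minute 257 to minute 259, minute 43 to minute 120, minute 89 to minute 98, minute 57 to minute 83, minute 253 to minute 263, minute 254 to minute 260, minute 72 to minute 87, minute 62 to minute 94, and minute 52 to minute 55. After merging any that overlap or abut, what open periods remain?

minute 43 to minute 120, minute 253 to minute 263

Sort by start: minute 43 to minute 120, minute 52 to minute 55, minute 57 to minute 83, minute 62 to minute 94, minute 72 to minute 87, minute 89 to minute 98, minute 253 to minute 263, minute 254 to minute 260, minute 257 to minute 259.
minute 52 to minute 55 overlaps/touches minute 43 to minute 120 → extend to minute 43 to minute 120.
minute 57 to minute 83 overlaps/touches minute 43 to minute 120 → extend to minute 43 to minute 120.
minute 62 to minute 94 overlaps/touches minute 43 to minute 120 → extend to minute 43 to minute 120.
minute 72 to minute 87 overlaps/touches minute 43 to minute 120 → extend to minute 43 to minute 120.
minute 89 to minute 98 overlaps/touches minute 43 to minute 120 → extend to minute 43 to minute 120.
minute 253 to minute 263 is disjoint → start new block.
minute 254 to minute 260 overlaps/touches minute 253 to minute 263 → extend to minute 253 to minute 263.
minute 257 to minute 259 overlaps/touches minute 253 to minute 263 → extend to minute 253 to minute 263.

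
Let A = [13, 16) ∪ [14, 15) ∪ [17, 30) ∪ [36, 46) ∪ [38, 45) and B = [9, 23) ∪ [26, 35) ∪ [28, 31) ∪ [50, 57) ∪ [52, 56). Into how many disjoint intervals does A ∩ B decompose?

A, merged: [13, 16), [17, 30), [36, 46).
B, merged: [9, 23), [26, 35), [50, 57).
A ∩ B = [13, 16), [17, 23), [26, 30).
That is 3 disjoint pieces.

3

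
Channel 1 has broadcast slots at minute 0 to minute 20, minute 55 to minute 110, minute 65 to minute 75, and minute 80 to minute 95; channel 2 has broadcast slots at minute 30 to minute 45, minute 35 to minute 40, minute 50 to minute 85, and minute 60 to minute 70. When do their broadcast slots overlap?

A, merged: minute 0 to minute 20, minute 55 to minute 110.
B, merged: minute 30 to minute 45, minute 50 to minute 85.
minute 0 to minute 20 meets no B interval.
minute 55 to minute 110 ∩ B → minute 55 to minute 85.

minute 55 to minute 85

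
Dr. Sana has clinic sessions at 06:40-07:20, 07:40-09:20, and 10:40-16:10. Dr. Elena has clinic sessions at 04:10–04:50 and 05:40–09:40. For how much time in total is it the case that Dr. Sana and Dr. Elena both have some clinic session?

A ∩ B = 06:40–07:20, 07:40–09:20.
Total: 40 min + 1 h 40 min = 2 h 20 min.

2 h 20 min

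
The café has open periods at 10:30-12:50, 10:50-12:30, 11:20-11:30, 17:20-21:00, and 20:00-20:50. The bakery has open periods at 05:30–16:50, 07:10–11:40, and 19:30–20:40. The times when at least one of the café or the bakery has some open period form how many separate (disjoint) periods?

2

A, merged: 10:30–12:50, 17:20–21:00.
B, merged: 05:30–16:50, 19:30–20:40.
A ∪ B = 05:30–16:50, 17:20–21:00.
That is 2 disjoint pieces.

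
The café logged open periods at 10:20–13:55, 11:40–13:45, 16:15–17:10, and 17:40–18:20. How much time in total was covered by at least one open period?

Merged: 10:20–13:55, 16:15–17:10, 17:40–18:20.
Lengths: 3 h 35 min + 55 min + 40 min = 5 h 10 min.

5 h 10 min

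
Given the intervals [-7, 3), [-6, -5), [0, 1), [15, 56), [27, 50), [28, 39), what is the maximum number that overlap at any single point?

3

Walk the sorted start/end points keeping a running depth.
The depth first hits 3 at 28.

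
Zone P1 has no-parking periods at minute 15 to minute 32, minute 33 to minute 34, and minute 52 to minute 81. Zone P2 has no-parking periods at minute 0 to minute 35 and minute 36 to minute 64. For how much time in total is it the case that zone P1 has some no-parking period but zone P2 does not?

17 minutes

A \ B = minute 64 to minute 81.
Total: 17 minutes.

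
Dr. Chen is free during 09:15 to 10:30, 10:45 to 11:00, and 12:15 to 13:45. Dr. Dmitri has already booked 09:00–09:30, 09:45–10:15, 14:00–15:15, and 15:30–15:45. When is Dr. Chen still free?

09:15-10:30 \ B = 09:30-09:45, 10:15-10:30.
10:45-11:00: nothing removed.
12:15-13:45: nothing removed.

09:30-09:45, 10:15-10:30, 10:45-11:00, 12:15-13:45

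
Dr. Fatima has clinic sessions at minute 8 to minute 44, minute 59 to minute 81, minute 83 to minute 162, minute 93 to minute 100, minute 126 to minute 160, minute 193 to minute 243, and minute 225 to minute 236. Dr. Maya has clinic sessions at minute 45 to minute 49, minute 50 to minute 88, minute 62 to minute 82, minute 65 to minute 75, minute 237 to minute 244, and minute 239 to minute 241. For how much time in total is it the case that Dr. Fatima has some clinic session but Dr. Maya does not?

Merge the first list: minute 8 to minute 44, minute 59 to minute 81, minute 83 to minute 162, minute 193 to minute 243.
Merge the second list: minute 45 to minute 49, minute 50 to minute 88, minute 237 to minute 244.
A \ B = minute 8 to minute 44, minute 88 to minute 162, minute 193 to minute 237.
Total: 36 minutes + 74 minutes + 44 minutes = 154 minutes.

154 minutes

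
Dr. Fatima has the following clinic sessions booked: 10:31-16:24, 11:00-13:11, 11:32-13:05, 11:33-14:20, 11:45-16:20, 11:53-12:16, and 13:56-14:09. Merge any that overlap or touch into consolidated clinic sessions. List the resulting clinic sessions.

10:31–16:24

11:00–13:11 overlaps/touches 10:31–16:24 → extend to 10:31–16:24.
11:32–13:05 overlaps/touches 10:31–16:24 → extend to 10:31–16:24.
11:33–14:20 overlaps/touches 10:31–16:24 → extend to 10:31–16:24.
11:45–16:20 overlaps/touches 10:31–16:24 → extend to 10:31–16:24.
11:53–12:16 overlaps/touches 10:31–16:24 → extend to 10:31–16:24.
13:56–14:09 overlaps/touches 10:31–16:24 → extend to 10:31–16:24.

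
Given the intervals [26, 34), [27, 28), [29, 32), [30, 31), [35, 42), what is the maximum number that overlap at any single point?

3

Sweep endpoints in order; track running count of active intervals.
Peak of 3 reached at 30.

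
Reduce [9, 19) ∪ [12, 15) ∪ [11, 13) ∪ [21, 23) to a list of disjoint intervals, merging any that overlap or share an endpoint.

Sort by start: [9, 19), [11, 13), [12, 15), [21, 23).
[11, 13) overlaps/touches [9, 19) → extend to [9, 19).
[12, 15) overlaps/touches [9, 19) → extend to [9, 19).
[21, 23) is disjoint → start new block.

[9, 19) ∪ [21, 23)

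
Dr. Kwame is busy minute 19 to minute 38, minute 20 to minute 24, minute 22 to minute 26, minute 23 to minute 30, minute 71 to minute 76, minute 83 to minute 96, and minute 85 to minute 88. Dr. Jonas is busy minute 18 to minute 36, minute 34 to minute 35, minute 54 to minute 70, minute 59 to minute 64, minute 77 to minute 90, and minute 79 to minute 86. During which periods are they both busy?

A, merged: minute 19 to minute 38, minute 71 to minute 76, minute 83 to minute 96.
B, merged: minute 18 to minute 36, minute 54 to minute 70, minute 77 to minute 90.
minute 19 to minute 38 overlaps B on minute 19 to minute 36.
minute 71 to minute 76 falls entirely outside B.
minute 83 to minute 96 overlaps B on minute 83 to minute 90.

minute 19 to minute 36, minute 83 to minute 90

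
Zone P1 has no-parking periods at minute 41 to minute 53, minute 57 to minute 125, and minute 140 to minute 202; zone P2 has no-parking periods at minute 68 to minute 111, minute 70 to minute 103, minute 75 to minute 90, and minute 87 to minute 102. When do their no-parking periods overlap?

B, merged: minute 68 to minute 111.
minute 41 to minute 53 meets no B interval.
minute 57 to minute 125 ∩ B → minute 68 to minute 111.
minute 140 to minute 202 meets no B interval.

minute 68 to minute 111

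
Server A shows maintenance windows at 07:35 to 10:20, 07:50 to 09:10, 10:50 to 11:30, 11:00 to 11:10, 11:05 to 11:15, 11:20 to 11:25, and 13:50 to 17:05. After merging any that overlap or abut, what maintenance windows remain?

07:35–10:20, 10:50–11:30, 13:50–17:05

07:50–09:10 overlaps/touches 07:35–10:20 → extend to 07:35–10:20.
10:50–11:30 is disjoint → start new block.
11:00–11:10 overlaps/touches 10:50–11:30 → extend to 10:50–11:30.
11:05–11:15 overlaps/touches 10:50–11:30 → extend to 10:50–11:30.
11:20–11:25 overlaps/touches 10:50–11:30 → extend to 10:50–11:30.
13:50–17:05 is disjoint → start new block.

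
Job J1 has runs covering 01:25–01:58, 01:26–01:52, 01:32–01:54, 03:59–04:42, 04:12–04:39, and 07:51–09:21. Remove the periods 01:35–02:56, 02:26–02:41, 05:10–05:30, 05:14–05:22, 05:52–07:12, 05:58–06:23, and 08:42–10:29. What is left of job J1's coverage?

First set merges to 01:25–01:58, 03:59–04:42, 07:51–09:21.
Second set merges to 01:35–02:56, 05:10–05:30, 05:52–07:12, 08:42–10:29.
01:25–01:58 with B removed leaves 01:25–01:35.
03:59–04:42 is untouched.
07:51–09:21 with B removed leaves 07:51–08:42.

01:25–01:35, 03:59–04:42, 07:51–08:42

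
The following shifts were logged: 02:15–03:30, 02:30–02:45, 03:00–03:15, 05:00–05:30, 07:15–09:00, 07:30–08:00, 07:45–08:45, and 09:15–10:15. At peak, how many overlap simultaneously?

3

Walk the sorted start/end points keeping a running depth.
The depth first hits 3 at 07:45.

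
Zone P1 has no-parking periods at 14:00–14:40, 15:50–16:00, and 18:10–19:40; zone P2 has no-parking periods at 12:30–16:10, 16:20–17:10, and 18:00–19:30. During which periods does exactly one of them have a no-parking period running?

12:30–14:00, 14:40–15:50, 16:00–16:10, 16:20–17:10, 18:00–18:10, 19:30–19:40

A \ B = 19:30–19:40.
B \ A = 12:30–14:00, 14:40–15:50, 16:00–16:10, 16:20–17:10, 18:00–18:10.
Union of the two gives the symmetric difference.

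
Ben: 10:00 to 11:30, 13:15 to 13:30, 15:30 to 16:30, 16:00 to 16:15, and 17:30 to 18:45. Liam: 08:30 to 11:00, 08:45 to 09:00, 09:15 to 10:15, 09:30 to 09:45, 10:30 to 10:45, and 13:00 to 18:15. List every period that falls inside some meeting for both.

A, merged: 10:00-11:30, 13:15-13:30, 15:30-16:30, 17:30-18:45.
B, merged: 08:30-11:00, 13:00-18:15.
10:00-11:30 ∩ B → 10:00-11:00.
13:15-13:30 ∩ B → 13:15-13:30.
15:30-16:30 ∩ B → 15:30-16:30.
17:30-18:45 ∩ B → 17:30-18:15.

10:00-11:00, 13:15-13:30, 15:30-16:30, 17:30-18:15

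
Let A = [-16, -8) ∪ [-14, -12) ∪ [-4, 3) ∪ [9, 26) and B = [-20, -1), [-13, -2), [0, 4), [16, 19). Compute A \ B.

First set merges to [-16, -8), [-4, 3), [9, 26).
Second set merges to [-20, -1), [0, 4), [16, 19).
[-16, -8): entirely removed.
[-4, 3) \ B = [-1, 0).
[9, 26) \ B = [9, 16), [19, 26).

[-1, 0) ∪ [9, 16) ∪ [19, 26)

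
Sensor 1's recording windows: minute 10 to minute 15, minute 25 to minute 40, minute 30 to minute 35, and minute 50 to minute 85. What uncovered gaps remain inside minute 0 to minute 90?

Covered (merged): minute 10 to minute 15, minute 25 to minute 40, minute 50 to minute 85.
Gaps within minute 0 to minute 90: minute 0 to minute 10, minute 15 to minute 25, minute 40 to minute 50, minute 85 to minute 90.

minute 0 to minute 10, minute 15 to minute 25, minute 40 to minute 50, minute 85 to minute 90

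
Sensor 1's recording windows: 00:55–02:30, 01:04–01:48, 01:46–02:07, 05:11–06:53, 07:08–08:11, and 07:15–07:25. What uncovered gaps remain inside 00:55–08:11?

02:30-05:11, 06:53-07:08

After merging, the occupied span is 00:55-02:30, 05:11-06:53, 07:08-08:11.
Complement within 00:55-08:11: 02:30-05:11, 06:53-07:08.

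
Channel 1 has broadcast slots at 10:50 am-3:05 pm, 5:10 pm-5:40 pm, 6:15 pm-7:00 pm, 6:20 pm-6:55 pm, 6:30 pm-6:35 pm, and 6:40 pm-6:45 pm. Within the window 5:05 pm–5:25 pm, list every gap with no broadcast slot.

After merging, the occupied span is 10:50 am–3:05 pm, 5:10 pm–5:40 pm, 6:15 pm–7:00 pm.
Complement within 5:05 pm–5:25 pm: 5:05 pm–5:10 pm.

5:05 pm–5:10 pm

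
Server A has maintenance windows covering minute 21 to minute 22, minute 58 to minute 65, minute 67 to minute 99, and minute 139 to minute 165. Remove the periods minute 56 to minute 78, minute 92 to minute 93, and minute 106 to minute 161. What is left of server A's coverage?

minute 21 to minute 22 is untouched.
minute 58 to minute 65 lies entirely inside B → drops out.
minute 67 to minute 99 with B removed leaves minute 78 to minute 92, minute 93 to minute 99.
minute 139 to minute 165 with B removed leaves minute 161 to minute 165.

minute 21 to minute 22, minute 78 to minute 92, minute 93 to minute 99, minute 161 to minute 165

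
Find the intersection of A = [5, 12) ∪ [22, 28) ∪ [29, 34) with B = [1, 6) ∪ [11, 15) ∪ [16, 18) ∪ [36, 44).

[5, 12) ∩ B → [5, 6), [11, 12).
[22, 28) meets no B interval.
[29, 34) meets no B interval.

[5, 6) ∪ [11, 12)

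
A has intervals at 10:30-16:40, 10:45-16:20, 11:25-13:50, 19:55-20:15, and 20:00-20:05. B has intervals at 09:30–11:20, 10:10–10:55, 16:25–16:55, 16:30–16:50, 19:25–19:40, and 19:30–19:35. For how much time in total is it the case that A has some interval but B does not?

5 h 25 min

A, merged: 10:30–16:40, 19:55–20:15.
B, merged: 09:30–11:20, 16:25–16:55, 19:25–19:40.
A \ B = 11:20–16:25, 19:55–20:15.
Total: 5 h 5 min + 20 min = 5 h 25 min.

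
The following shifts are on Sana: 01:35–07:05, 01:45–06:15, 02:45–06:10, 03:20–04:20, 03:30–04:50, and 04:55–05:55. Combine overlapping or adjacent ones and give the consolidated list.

01:45-06:15 overlaps/touches 01:35-07:05 → extend to 01:35-07:05.
02:45-06:10 overlaps/touches 01:35-07:05 → extend to 01:35-07:05.
03:20-04:20 overlaps/touches 01:35-07:05 → extend to 01:35-07:05.
03:30-04:50 overlaps/touches 01:35-07:05 → extend to 01:35-07:05.
04:55-05:55 overlaps/touches 01:35-07:05 → extend to 01:35-07:05.

01:35-07:05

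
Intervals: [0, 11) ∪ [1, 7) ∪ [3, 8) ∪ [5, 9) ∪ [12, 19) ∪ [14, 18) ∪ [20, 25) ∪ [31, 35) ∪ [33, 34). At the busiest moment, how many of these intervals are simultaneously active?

4

At 5, 4 of the intervals are simultaneously active.
No point has more.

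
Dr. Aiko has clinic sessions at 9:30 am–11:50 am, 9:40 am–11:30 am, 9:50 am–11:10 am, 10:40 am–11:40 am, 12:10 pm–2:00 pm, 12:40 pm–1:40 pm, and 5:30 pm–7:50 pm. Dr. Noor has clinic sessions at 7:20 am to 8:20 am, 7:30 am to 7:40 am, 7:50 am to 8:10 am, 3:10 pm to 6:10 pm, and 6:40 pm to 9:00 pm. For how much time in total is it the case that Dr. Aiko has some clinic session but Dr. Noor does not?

A, merged: 9:30 am-11:50 am, 12:10 pm-2:00 pm, 5:30 pm-7:50 pm.
B, merged: 7:20 am-8:20 am, 3:10 pm-6:10 pm, 6:40 pm-9:00 pm.
A \ B = 9:30 am-11:50 am, 12:10 pm-2:00 pm, 6:10 pm-6:40 pm.
Total: 2 h 20 min + 1 h 50 min + 30 min = 4 h 40 min.

4 h 40 min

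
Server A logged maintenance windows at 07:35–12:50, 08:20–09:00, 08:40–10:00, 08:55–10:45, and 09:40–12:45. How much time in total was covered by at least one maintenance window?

5 h 15 min

Merged: 07:35–12:50.
Length: 5 h 15 min.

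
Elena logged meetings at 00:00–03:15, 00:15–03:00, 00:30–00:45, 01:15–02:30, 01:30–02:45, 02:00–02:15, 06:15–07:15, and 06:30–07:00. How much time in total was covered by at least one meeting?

Merged: 00:00–03:15, 06:15–07:15.
Lengths: 3 h 15 min + 1 h = 4 h 15 min.

4 h 15 min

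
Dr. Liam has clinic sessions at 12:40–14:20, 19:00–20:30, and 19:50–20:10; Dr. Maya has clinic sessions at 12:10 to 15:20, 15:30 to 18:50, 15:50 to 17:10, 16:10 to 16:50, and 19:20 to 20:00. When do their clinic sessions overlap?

Merge the first list: 12:40–14:20, 19:00–20:30.
Merge the second list: 12:10–15:20, 15:30–18:50, 19:20–20:00.
12:40–14:20 meets the second set on 12:40–14:20.
19:00–20:30 meets the second set on 19:20–20:00.

12:40–14:20, 19:20–20:00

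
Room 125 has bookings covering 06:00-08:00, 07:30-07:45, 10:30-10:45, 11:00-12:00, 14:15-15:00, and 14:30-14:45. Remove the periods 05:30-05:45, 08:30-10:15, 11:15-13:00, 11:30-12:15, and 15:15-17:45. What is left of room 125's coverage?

A, merged: 06:00-08:00, 10:30-10:45, 11:00-12:00, 14:15-15:00.
B, merged: 05:30-05:45, 08:30-10:15, 11:15-13:00, 15:15-17:45.
06:00-08:00: no B overlap → unchanged.
10:30-10:45: no B overlap → unchanged.
11:00-12:00 minus B → 11:00-11:15.
14:15-15:00: no B overlap → unchanged.

06:00-08:00, 10:30-10:45, 11:00-11:15, 14:15-15:00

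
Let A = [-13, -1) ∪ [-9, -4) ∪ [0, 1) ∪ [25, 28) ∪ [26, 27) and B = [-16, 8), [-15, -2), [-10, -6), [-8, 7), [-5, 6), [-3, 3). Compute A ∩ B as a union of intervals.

[-13, -1) ∪ [0, 1)

First set merges to [-13, -1), [0, 1), [25, 28).
Second set merges to [-16, 8).
[-13, -1) ∩ B → [-13, -1).
[0, 1) ∩ B → [0, 1).
[25, 28) meets no B interval.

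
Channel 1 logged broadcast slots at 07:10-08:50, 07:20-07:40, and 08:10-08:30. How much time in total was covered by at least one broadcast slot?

Merged: 07:10-08:50.
Length: 1 h 40 min.

1 h 40 min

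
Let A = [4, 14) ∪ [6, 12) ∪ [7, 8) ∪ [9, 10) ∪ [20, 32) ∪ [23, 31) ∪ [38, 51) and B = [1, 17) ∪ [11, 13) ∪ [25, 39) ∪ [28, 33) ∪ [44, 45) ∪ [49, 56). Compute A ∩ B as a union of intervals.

[4, 14) ∪ [25, 32) ∪ [38, 39) ∪ [44, 45) ∪ [49, 51)

A, merged: [4, 14), [20, 32), [38, 51).
B, merged: [1, 17), [25, 39), [44, 45), [49, 56).
[4, 14) ∩ B → [4, 14).
[20, 32) ∩ B → [25, 32).
[38, 51) ∩ B → [38, 39), [44, 45), [49, 51).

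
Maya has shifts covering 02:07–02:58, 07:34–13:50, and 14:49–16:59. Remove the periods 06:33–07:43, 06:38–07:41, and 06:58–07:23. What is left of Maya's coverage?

02:07-02:58, 07:43-13:50, 14:49-16:59

Second set merges to 06:33-07:43.
02:07-02:58: no B overlap → unchanged.
07:34-13:50 minus B → 07:43-13:50.
14:49-16:59: no B overlap → unchanged.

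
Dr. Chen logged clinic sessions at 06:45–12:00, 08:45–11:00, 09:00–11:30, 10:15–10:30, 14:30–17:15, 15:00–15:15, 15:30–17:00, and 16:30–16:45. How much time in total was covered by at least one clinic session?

8 h

Merged: 06:45-12:00, 14:30-17:15.
Lengths: 5 h 15 min + 2 h 45 min = 8 h.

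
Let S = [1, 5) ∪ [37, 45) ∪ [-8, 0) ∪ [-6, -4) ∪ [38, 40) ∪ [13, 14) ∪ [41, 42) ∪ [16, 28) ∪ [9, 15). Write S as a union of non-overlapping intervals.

Sort by start: [-8, 0), [-6, -4), [1, 5), [9, 15), [13, 14), [16, 28), [37, 45), [38, 40), [41, 42).
[-6, -4) overlaps/touches [-8, 0) → extend to [-8, 0).
[1, 5) is disjoint → start new block.
[9, 15) is disjoint → start new block.
[13, 14) overlaps/touches [9, 15) → extend to [9, 15).
[16, 28) is disjoint → start new block.
[37, 45) is disjoint → start new block.
[38, 40) overlaps/touches [37, 45) → extend to [37, 45).
[41, 42) overlaps/touches [37, 45) → extend to [37, 45).

[-8, 0) ∪ [1, 5) ∪ [9, 15) ∪ [16, 28) ∪ [37, 45)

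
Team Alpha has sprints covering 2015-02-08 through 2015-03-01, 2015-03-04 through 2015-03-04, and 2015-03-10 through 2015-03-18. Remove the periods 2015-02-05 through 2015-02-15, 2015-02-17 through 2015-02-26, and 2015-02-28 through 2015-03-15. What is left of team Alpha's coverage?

2015-02-16 through 2015-02-16, 2015-02-27 through 2015-02-27, 2015-03-16 through 2015-03-18

2015-02-08 through 2015-03-01 minus B → 2015-02-16 through 2015-02-16, 2015-02-27 through 2015-02-27.
2015-03-04 through 2015-03-04: fully covered by B → removed.
2015-03-10 through 2015-03-18 minus B → 2015-03-16 through 2015-03-18.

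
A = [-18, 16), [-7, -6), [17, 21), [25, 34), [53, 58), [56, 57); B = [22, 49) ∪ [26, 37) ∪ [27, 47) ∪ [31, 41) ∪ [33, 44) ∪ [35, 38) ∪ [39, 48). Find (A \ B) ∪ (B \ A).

First set merges to [-18, 16), [17, 21), [25, 34), [53, 58).
Second set merges to [22, 49).
A \ B = [-18, 16), [17, 21), [53, 58).
B \ A = [22, 25), [34, 49).
Union of the two gives the symmetric difference.

[-18, 16) ∪ [17, 21) ∪ [22, 25) ∪ [34, 49) ∪ [53, 58)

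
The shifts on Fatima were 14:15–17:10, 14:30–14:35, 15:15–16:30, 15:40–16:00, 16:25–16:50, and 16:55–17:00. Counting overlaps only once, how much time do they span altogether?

Merged: 14:15–17:10.
Length: 2 h 55 min.

2 h 55 min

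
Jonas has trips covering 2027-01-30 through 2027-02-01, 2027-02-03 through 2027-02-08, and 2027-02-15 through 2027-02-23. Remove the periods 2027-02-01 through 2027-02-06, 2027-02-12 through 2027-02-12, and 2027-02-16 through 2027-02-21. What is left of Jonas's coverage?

2027-01-30 through 2027-02-01 with B removed leaves 2027-01-30 through 2027-01-31.
2027-02-03 through 2027-02-08 with B removed leaves 2027-02-07 through 2027-02-08.
2027-02-15 through 2027-02-23 with B removed leaves 2027-02-15 through 2027-02-15, 2027-02-22 through 2027-02-23.

2027-01-30 through 2027-01-31, 2027-02-07 through 2027-02-08, 2027-02-15 through 2027-02-15, 2027-02-22 through 2027-02-23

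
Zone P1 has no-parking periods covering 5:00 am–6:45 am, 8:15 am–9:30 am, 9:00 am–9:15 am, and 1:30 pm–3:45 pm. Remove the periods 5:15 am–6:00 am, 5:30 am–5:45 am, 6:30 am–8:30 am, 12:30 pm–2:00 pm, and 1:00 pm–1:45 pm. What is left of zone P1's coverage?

5:00 am-5:15 am, 6:00 am-6:30 am, 8:30 am-9:30 am, 2:00 pm-3:45 pm

First set merges to 5:00 am-6:45 am, 8:15 am-9:30 am, 1:30 pm-3:45 pm.
Second set merges to 5:15 am-6:00 am, 6:30 am-8:30 am, 12:30 pm-2:00 pm.
5:00 am-6:45 am \ B = 5:00 am-5:15 am, 6:00 am-6:30 am.
8:15 am-9:30 am \ B = 8:30 am-9:30 am.
1:30 pm-3:45 pm \ B = 2:00 pm-3:45 pm.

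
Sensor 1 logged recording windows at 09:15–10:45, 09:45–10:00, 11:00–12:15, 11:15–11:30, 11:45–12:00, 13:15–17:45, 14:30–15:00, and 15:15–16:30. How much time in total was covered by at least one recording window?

Merged: 09:15–10:45, 11:00–12:15, 13:15–17:45.
Lengths: 1 h 30 min + 1 h 15 min + 4 h 30 min = 7 h 15 min.

7 h 15 min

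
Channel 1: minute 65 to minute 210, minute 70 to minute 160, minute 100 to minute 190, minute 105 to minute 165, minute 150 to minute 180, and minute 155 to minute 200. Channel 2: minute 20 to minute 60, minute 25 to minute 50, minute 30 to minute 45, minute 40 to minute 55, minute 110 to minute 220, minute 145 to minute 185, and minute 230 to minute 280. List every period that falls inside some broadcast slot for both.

A, merged: minute 65 to minute 210.
B, merged: minute 20 to minute 60, minute 110 to minute 220, minute 230 to minute 280.
minute 65 to minute 210 overlaps B on minute 110 to minute 210.

minute 110 to minute 210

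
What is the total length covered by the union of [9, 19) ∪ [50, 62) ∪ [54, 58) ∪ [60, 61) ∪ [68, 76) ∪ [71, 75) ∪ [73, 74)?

30

Merged: [9, 19), [50, 62), [68, 76).
Lengths: 10 + 12 + 8 = 30.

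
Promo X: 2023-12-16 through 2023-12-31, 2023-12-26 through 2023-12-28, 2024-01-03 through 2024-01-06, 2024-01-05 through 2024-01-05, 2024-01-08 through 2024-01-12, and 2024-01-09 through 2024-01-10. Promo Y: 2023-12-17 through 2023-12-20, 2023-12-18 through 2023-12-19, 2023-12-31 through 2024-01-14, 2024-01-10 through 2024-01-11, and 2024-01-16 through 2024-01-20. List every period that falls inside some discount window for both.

2023-12-17 through 2023-12-20, 2023-12-31 through 2023-12-31, 2024-01-03 through 2024-01-06, 2024-01-08 through 2024-01-12

A, merged: 2023-12-16 through 2023-12-31, 2024-01-03 through 2024-01-06, 2024-01-08 through 2024-01-12.
B, merged: 2023-12-17 through 2023-12-20, 2023-12-31 through 2024-01-14, 2024-01-16 through 2024-01-20.
2023-12-16 through 2023-12-31 meets the second set on 2023-12-17 through 2023-12-20, 2023-12-31 through 2023-12-31.
2024-01-03 through 2024-01-06 meets the second set on 2024-01-03 through 2024-01-06.
2024-01-08 through 2024-01-12 meets the second set on 2024-01-08 through 2024-01-12.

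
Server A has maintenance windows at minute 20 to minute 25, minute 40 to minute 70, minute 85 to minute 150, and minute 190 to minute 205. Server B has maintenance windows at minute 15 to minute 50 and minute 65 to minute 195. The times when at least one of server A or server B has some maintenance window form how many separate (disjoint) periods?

A ∪ B = minute 15 to minute 205.
That is 1 disjoint piece.

1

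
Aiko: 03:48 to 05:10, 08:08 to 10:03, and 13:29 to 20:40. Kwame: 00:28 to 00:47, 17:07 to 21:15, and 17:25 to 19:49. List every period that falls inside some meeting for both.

17:07–20:40

B, merged: 00:28–00:47, 17:07–21:15.
03:48–05:10: no overlap with the second set.
08:08–10:03: no overlap with the second set.
13:29–20:40 meets the second set on 17:07–20:40.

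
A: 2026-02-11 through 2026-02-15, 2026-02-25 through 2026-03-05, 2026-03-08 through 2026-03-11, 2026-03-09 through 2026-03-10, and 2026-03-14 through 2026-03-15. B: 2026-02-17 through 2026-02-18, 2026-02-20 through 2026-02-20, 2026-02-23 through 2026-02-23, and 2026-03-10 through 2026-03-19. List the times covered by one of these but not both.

2026-02-11 through 2026-02-15, 2026-02-17 through 2026-02-18, 2026-02-20 through 2026-02-20, 2026-02-23 through 2026-02-23, 2026-02-25 through 2026-03-05, 2026-03-08 through 2026-03-09, 2026-03-12 through 2026-03-13, 2026-03-16 through 2026-03-19

A, merged: 2026-02-11 through 2026-02-15, 2026-02-25 through 2026-03-05, 2026-03-08 through 2026-03-11, 2026-03-14 through 2026-03-15.
Only in the first: 2026-02-11 through 2026-02-15, 2026-02-25 through 2026-03-05, 2026-03-08 through 2026-03-09.
Only in the second: 2026-02-17 through 2026-02-18, 2026-02-20 through 2026-02-20, 2026-02-23 through 2026-02-23, 2026-03-12 through 2026-03-13, 2026-03-16 through 2026-03-19.
Together these are the periods covered by exactly one.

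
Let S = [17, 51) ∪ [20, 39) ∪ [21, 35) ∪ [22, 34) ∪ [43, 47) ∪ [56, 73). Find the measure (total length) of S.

51

Merged: [17, 51), [56, 73).
Lengths: 34 + 17 = 51.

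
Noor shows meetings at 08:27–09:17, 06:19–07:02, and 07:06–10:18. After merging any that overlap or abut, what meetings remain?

Sort by start: 06:19-07:02, 07:06-10:18, 08:27-09:17.
07:06-10:18 is disjoint → start new block.
08:27-09:17 overlaps/touches 07:06-10:18 → extend to 07:06-10:18.

06:19-07:02, 07:06-10:18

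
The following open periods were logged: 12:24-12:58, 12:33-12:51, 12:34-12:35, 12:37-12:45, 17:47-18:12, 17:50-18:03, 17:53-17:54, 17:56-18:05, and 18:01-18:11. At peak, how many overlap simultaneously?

Walk the sorted start/end points keeping a running depth.
The depth first hits 4 at 18:01.

4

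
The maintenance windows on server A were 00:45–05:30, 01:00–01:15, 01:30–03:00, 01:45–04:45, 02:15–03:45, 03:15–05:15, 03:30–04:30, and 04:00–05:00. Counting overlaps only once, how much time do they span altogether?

Merged: 00:45-05:30.
Length: 4 h 45 min.

4 h 45 min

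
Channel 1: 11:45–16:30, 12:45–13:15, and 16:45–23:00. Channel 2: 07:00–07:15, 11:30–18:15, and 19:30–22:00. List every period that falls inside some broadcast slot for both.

11:45-16:30, 16:45-18:15, 19:30-22:00

A, merged: 11:45-16:30, 16:45-23:00.
11:45-16:30 ∩ B → 11:45-16:30.
16:45-23:00 ∩ B → 16:45-18:15, 19:30-22:00.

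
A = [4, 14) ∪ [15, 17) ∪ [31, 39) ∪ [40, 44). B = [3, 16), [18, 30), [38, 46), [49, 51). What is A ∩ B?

[4, 14) ∪ [15, 16) ∪ [38, 39) ∪ [40, 44)

[4, 14) meets the second set on [4, 14).
[15, 17) meets the second set on [15, 16).
[31, 39) meets the second set on [38, 39).
[40, 44) meets the second set on [40, 44).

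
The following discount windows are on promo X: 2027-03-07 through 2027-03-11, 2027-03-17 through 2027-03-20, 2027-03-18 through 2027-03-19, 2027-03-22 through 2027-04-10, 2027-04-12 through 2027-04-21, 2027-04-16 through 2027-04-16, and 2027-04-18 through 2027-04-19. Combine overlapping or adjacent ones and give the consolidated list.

2027-03-17 through 2027-03-20 is disjoint → start new block.
2027-03-18 through 2027-03-19 overlaps/touches 2027-03-17 through 2027-03-20 → extend to 2027-03-17 through 2027-03-20.
2027-03-22 through 2027-04-10 is disjoint → start new block.
2027-04-12 through 2027-04-21 is disjoint → start new block.
2027-04-16 through 2027-04-16 overlaps/touches 2027-04-12 through 2027-04-21 → extend to 2027-04-12 through 2027-04-21.
2027-04-18 through 2027-04-19 overlaps/touches 2027-04-12 through 2027-04-21 → extend to 2027-04-12 through 2027-04-21.

2027-03-07 through 2027-03-11, 2027-03-17 through 2027-03-20, 2027-03-22 through 2027-04-10, 2027-04-12 through 2027-04-21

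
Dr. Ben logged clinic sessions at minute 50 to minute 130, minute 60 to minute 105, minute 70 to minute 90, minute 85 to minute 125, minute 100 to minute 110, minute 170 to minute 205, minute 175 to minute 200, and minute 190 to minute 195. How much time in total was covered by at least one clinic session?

Merged: minute 50 to minute 130, minute 170 to minute 205.
Lengths: 80 minutes + 35 minutes = 115 minutes.

115 minutes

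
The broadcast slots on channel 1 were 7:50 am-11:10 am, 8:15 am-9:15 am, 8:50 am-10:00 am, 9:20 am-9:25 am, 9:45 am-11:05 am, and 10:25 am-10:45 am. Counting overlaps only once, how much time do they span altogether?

Merged: 7:50 am-11:10 am.
Length: 3 h 20 min.

3 h 20 min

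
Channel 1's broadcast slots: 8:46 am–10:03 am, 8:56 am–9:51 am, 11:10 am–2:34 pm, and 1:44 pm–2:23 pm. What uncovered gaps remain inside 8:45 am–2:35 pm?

8:45 am–8:46 am, 10:03 am–11:10 am, 2:34 pm–2:35 pm

Covered (merged): 8:46 am–10:03 am, 11:10 am–2:34 pm.
Gaps within 8:45 am–2:35 pm: 8:45 am–8:46 am, 10:03 am–11:10 am, 2:34 pm–2:35 pm.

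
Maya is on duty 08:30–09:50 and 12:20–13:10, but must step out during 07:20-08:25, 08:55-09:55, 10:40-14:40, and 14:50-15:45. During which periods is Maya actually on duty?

08:30–08:55

08:30–09:50 \ B = 08:30–08:55.
12:20–13:10: entirely removed.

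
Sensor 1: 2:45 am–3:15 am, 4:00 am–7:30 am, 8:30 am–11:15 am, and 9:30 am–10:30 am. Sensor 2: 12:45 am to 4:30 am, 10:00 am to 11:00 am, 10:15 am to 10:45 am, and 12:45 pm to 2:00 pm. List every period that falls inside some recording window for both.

2:45 am–3:15 am, 4:00 am–4:30 am, 10:00 am–11:00 am

Merge the first list: 2:45 am–3:15 am, 4:00 am–7:30 am, 8:30 am–11:15 am.
Merge the second list: 12:45 am–4:30 am, 10:00 am–11:00 am, 12:45 pm–2:00 pm.
2:45 am–3:15 am overlaps B on 2:45 am–3:15 am.
4:00 am–7:30 am overlaps B on 4:00 am–4:30 am.
8:30 am–11:15 am overlaps B on 10:00 am–11:00 am.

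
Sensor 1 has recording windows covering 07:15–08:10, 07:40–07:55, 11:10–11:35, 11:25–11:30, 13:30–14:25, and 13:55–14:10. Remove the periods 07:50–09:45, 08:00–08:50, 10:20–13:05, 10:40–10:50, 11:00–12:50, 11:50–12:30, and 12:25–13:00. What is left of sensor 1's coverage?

A, merged: 07:15–08:10, 11:10–11:35, 13:30–14:25.
B, merged: 07:50–09:45, 10:20–13:05.
07:15–08:10 minus B → 07:15–07:50.
11:10–11:35: fully covered by B → removed.
13:30–14:25: no B overlap → unchanged.

07:15–07:50, 13:30–14:25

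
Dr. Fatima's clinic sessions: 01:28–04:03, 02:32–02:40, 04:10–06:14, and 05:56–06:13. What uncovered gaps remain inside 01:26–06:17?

01:26-01:28, 04:03-04:10, 06:14-06:17

The merged coverage is 01:28-04:03, 04:10-06:14.
Complement within 01:26-06:17: 01:26-01:28, 04:03-04:10, 06:14-06:17.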